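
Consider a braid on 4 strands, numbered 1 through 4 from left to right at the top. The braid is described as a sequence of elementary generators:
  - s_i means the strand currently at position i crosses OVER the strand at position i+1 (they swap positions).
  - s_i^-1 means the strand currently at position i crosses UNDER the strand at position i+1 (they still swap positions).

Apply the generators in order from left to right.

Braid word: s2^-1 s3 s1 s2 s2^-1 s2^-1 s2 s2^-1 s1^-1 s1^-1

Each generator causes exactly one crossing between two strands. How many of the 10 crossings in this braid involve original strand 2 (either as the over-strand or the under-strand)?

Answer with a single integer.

Gen 1: crossing 2x3. Involves strand 2? yes. Count so far: 1
Gen 2: crossing 2x4. Involves strand 2? yes. Count so far: 2
Gen 3: crossing 1x3. Involves strand 2? no. Count so far: 2
Gen 4: crossing 1x4. Involves strand 2? no. Count so far: 2
Gen 5: crossing 4x1. Involves strand 2? no. Count so far: 2
Gen 6: crossing 1x4. Involves strand 2? no. Count so far: 2
Gen 7: crossing 4x1. Involves strand 2? no. Count so far: 2
Gen 8: crossing 1x4. Involves strand 2? no. Count so far: 2
Gen 9: crossing 3x4. Involves strand 2? no. Count so far: 2
Gen 10: crossing 4x3. Involves strand 2? no. Count so far: 2

Answer: 2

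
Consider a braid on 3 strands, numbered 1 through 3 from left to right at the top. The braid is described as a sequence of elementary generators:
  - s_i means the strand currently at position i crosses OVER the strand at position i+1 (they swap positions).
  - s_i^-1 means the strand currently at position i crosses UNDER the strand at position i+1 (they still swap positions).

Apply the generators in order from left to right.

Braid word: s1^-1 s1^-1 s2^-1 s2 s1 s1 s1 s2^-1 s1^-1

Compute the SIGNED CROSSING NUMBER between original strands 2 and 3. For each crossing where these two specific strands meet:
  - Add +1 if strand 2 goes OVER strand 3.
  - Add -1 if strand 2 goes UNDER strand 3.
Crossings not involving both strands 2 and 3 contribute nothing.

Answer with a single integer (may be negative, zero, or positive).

Gen 1: crossing 1x2. Both 2&3? no. Sum: 0
Gen 2: crossing 2x1. Both 2&3? no. Sum: 0
Gen 3: 2 under 3. Both 2&3? yes. Contrib: -1. Sum: -1
Gen 4: 3 over 2. Both 2&3? yes. Contrib: -1. Sum: -2
Gen 5: crossing 1x2. Both 2&3? no. Sum: -2
Gen 6: crossing 2x1. Both 2&3? no. Sum: -2
Gen 7: crossing 1x2. Both 2&3? no. Sum: -2
Gen 8: crossing 1x3. Both 2&3? no. Sum: -2
Gen 9: 2 under 3. Both 2&3? yes. Contrib: -1. Sum: -3

Answer: -3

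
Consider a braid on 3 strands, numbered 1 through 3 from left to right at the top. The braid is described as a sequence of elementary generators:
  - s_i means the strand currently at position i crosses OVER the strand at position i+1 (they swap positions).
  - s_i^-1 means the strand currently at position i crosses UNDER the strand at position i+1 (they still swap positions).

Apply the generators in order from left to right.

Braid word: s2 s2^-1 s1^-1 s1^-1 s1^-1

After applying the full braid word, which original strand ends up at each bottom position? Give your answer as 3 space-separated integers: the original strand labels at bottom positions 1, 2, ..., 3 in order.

Answer: 2 1 3

Derivation:
Gen 1 (s2): strand 2 crosses over strand 3. Perm now: [1 3 2]
Gen 2 (s2^-1): strand 3 crosses under strand 2. Perm now: [1 2 3]
Gen 3 (s1^-1): strand 1 crosses under strand 2. Perm now: [2 1 3]
Gen 4 (s1^-1): strand 2 crosses under strand 1. Perm now: [1 2 3]
Gen 5 (s1^-1): strand 1 crosses under strand 2. Perm now: [2 1 3]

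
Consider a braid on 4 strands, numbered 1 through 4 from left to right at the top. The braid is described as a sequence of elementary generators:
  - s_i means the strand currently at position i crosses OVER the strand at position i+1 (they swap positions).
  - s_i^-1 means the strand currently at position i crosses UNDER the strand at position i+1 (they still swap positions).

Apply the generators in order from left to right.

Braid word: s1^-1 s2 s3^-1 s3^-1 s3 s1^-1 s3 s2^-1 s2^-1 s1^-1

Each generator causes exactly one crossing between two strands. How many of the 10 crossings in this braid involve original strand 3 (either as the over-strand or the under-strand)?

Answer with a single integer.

Answer: 3

Derivation:
Gen 1: crossing 1x2. Involves strand 3? no. Count so far: 0
Gen 2: crossing 1x3. Involves strand 3? yes. Count so far: 1
Gen 3: crossing 1x4. Involves strand 3? no. Count so far: 1
Gen 4: crossing 4x1. Involves strand 3? no. Count so far: 1
Gen 5: crossing 1x4. Involves strand 3? no. Count so far: 1
Gen 6: crossing 2x3. Involves strand 3? yes. Count so far: 2
Gen 7: crossing 4x1. Involves strand 3? no. Count so far: 2
Gen 8: crossing 2x1. Involves strand 3? no. Count so far: 2
Gen 9: crossing 1x2. Involves strand 3? no. Count so far: 2
Gen 10: crossing 3x2. Involves strand 3? yes. Count so far: 3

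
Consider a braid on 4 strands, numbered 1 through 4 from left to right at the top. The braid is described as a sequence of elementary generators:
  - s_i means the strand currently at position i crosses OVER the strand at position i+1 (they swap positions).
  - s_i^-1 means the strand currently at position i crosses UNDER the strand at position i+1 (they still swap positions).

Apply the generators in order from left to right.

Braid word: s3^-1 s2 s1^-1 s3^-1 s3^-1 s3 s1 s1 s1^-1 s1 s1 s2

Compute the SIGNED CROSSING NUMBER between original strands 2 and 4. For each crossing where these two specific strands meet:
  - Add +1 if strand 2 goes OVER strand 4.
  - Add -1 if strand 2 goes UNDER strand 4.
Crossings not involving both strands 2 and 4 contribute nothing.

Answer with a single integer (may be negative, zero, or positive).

Gen 1: crossing 3x4. Both 2&4? no. Sum: 0
Gen 2: 2 over 4. Both 2&4? yes. Contrib: +1. Sum: 1
Gen 3: crossing 1x4. Both 2&4? no. Sum: 1
Gen 4: crossing 2x3. Both 2&4? no. Sum: 1
Gen 5: crossing 3x2. Both 2&4? no. Sum: 1
Gen 6: crossing 2x3. Both 2&4? no. Sum: 1
Gen 7: crossing 4x1. Both 2&4? no. Sum: 1
Gen 8: crossing 1x4. Both 2&4? no. Sum: 1
Gen 9: crossing 4x1. Both 2&4? no. Sum: 1
Gen 10: crossing 1x4. Both 2&4? no. Sum: 1
Gen 11: crossing 4x1. Both 2&4? no. Sum: 1
Gen 12: crossing 4x3. Both 2&4? no. Sum: 1

Answer: 1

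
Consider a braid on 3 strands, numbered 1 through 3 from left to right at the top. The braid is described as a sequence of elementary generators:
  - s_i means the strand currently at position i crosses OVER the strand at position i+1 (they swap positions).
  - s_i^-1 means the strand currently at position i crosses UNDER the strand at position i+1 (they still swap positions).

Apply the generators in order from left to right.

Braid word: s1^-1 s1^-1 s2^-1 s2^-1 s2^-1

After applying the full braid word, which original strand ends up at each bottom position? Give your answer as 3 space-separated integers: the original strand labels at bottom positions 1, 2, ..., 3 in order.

Answer: 1 3 2

Derivation:
Gen 1 (s1^-1): strand 1 crosses under strand 2. Perm now: [2 1 3]
Gen 2 (s1^-1): strand 2 crosses under strand 1. Perm now: [1 2 3]
Gen 3 (s2^-1): strand 2 crosses under strand 3. Perm now: [1 3 2]
Gen 4 (s2^-1): strand 3 crosses under strand 2. Perm now: [1 2 3]
Gen 5 (s2^-1): strand 2 crosses under strand 3. Perm now: [1 3 2]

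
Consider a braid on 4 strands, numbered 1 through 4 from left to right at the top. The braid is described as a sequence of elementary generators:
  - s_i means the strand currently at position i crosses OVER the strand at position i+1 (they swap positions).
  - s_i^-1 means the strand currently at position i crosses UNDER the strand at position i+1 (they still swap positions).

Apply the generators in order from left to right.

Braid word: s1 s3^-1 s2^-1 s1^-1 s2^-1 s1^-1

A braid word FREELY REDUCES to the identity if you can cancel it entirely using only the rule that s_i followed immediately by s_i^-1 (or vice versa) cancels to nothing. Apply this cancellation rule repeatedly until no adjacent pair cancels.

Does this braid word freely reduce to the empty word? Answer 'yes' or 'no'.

Answer: no

Derivation:
Gen 1 (s1): push. Stack: [s1]
Gen 2 (s3^-1): push. Stack: [s1 s3^-1]
Gen 3 (s2^-1): push. Stack: [s1 s3^-1 s2^-1]
Gen 4 (s1^-1): push. Stack: [s1 s3^-1 s2^-1 s1^-1]
Gen 5 (s2^-1): push. Stack: [s1 s3^-1 s2^-1 s1^-1 s2^-1]
Gen 6 (s1^-1): push. Stack: [s1 s3^-1 s2^-1 s1^-1 s2^-1 s1^-1]
Reduced word: s1 s3^-1 s2^-1 s1^-1 s2^-1 s1^-1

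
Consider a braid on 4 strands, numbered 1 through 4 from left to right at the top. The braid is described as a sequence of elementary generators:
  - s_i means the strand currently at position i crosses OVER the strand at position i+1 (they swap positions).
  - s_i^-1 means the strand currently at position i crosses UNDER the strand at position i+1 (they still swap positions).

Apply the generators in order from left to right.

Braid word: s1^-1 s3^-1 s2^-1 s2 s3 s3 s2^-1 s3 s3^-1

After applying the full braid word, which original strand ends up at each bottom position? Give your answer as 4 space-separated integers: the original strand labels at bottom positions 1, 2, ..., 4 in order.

Answer: 2 4 1 3

Derivation:
Gen 1 (s1^-1): strand 1 crosses under strand 2. Perm now: [2 1 3 4]
Gen 2 (s3^-1): strand 3 crosses under strand 4. Perm now: [2 1 4 3]
Gen 3 (s2^-1): strand 1 crosses under strand 4. Perm now: [2 4 1 3]
Gen 4 (s2): strand 4 crosses over strand 1. Perm now: [2 1 4 3]
Gen 5 (s3): strand 4 crosses over strand 3. Perm now: [2 1 3 4]
Gen 6 (s3): strand 3 crosses over strand 4. Perm now: [2 1 4 3]
Gen 7 (s2^-1): strand 1 crosses under strand 4. Perm now: [2 4 1 3]
Gen 8 (s3): strand 1 crosses over strand 3. Perm now: [2 4 3 1]
Gen 9 (s3^-1): strand 3 crosses under strand 1. Perm now: [2 4 1 3]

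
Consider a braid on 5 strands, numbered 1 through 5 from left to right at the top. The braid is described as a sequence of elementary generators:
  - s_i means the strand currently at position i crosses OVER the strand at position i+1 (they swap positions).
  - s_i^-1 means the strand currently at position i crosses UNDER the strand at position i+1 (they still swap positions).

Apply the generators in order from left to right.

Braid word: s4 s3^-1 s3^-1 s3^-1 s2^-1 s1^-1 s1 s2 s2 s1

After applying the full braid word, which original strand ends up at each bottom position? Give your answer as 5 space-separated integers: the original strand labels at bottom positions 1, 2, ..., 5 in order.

Answer: 5 1 2 3 4

Derivation:
Gen 1 (s4): strand 4 crosses over strand 5. Perm now: [1 2 3 5 4]
Gen 2 (s3^-1): strand 3 crosses under strand 5. Perm now: [1 2 5 3 4]
Gen 3 (s3^-1): strand 5 crosses under strand 3. Perm now: [1 2 3 5 4]
Gen 4 (s3^-1): strand 3 crosses under strand 5. Perm now: [1 2 5 3 4]
Gen 5 (s2^-1): strand 2 crosses under strand 5. Perm now: [1 5 2 3 4]
Gen 6 (s1^-1): strand 1 crosses under strand 5. Perm now: [5 1 2 3 4]
Gen 7 (s1): strand 5 crosses over strand 1. Perm now: [1 5 2 3 4]
Gen 8 (s2): strand 5 crosses over strand 2. Perm now: [1 2 5 3 4]
Gen 9 (s2): strand 2 crosses over strand 5. Perm now: [1 5 2 3 4]
Gen 10 (s1): strand 1 crosses over strand 5. Perm now: [5 1 2 3 4]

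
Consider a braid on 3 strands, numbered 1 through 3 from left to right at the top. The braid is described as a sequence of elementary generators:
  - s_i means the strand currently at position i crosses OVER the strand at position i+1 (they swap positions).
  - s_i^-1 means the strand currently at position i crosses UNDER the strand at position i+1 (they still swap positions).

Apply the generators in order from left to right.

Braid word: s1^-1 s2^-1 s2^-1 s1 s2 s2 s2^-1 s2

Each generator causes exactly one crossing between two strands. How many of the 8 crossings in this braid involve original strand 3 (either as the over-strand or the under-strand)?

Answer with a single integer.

Gen 1: crossing 1x2. Involves strand 3? no. Count so far: 0
Gen 2: crossing 1x3. Involves strand 3? yes. Count so far: 1
Gen 3: crossing 3x1. Involves strand 3? yes. Count so far: 2
Gen 4: crossing 2x1. Involves strand 3? no. Count so far: 2
Gen 5: crossing 2x3. Involves strand 3? yes. Count so far: 3
Gen 6: crossing 3x2. Involves strand 3? yes. Count so far: 4
Gen 7: crossing 2x3. Involves strand 3? yes. Count so far: 5
Gen 8: crossing 3x2. Involves strand 3? yes. Count so far: 6

Answer: 6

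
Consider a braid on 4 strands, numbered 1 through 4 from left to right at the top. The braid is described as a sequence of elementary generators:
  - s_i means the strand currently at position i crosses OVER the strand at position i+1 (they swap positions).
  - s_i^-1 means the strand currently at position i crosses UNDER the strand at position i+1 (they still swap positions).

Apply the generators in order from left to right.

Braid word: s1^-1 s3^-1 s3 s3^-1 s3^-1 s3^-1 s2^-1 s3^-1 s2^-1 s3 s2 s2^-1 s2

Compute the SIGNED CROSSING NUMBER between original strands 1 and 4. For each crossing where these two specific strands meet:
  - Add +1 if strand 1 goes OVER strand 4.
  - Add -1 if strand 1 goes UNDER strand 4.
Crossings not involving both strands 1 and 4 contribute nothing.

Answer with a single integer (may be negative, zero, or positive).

Answer: -2

Derivation:
Gen 1: crossing 1x2. Both 1&4? no. Sum: 0
Gen 2: crossing 3x4. Both 1&4? no. Sum: 0
Gen 3: crossing 4x3. Both 1&4? no. Sum: 0
Gen 4: crossing 3x4. Both 1&4? no. Sum: 0
Gen 5: crossing 4x3. Both 1&4? no. Sum: 0
Gen 6: crossing 3x4. Both 1&4? no. Sum: 0
Gen 7: 1 under 4. Both 1&4? yes. Contrib: -1. Sum: -1
Gen 8: crossing 1x3. Both 1&4? no. Sum: -1
Gen 9: crossing 4x3. Both 1&4? no. Sum: -1
Gen 10: 4 over 1. Both 1&4? yes. Contrib: -1. Sum: -2
Gen 11: crossing 3x1. Both 1&4? no. Sum: -2
Gen 12: crossing 1x3. Both 1&4? no. Sum: -2
Gen 13: crossing 3x1. Both 1&4? no. Sum: -2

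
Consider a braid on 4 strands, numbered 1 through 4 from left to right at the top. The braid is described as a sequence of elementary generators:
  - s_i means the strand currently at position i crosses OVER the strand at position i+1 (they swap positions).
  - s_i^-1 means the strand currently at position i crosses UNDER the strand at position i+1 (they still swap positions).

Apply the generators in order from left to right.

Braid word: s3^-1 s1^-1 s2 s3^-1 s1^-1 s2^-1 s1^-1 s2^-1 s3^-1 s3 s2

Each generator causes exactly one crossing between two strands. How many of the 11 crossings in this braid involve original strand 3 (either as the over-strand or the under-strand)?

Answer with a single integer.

Gen 1: crossing 3x4. Involves strand 3? yes. Count so far: 1
Gen 2: crossing 1x2. Involves strand 3? no. Count so far: 1
Gen 3: crossing 1x4. Involves strand 3? no. Count so far: 1
Gen 4: crossing 1x3. Involves strand 3? yes. Count so far: 2
Gen 5: crossing 2x4. Involves strand 3? no. Count so far: 2
Gen 6: crossing 2x3. Involves strand 3? yes. Count so far: 3
Gen 7: crossing 4x3. Involves strand 3? yes. Count so far: 4
Gen 8: crossing 4x2. Involves strand 3? no. Count so far: 4
Gen 9: crossing 4x1. Involves strand 3? no. Count so far: 4
Gen 10: crossing 1x4. Involves strand 3? no. Count so far: 4
Gen 11: crossing 2x4. Involves strand 3? no. Count so far: 4

Answer: 4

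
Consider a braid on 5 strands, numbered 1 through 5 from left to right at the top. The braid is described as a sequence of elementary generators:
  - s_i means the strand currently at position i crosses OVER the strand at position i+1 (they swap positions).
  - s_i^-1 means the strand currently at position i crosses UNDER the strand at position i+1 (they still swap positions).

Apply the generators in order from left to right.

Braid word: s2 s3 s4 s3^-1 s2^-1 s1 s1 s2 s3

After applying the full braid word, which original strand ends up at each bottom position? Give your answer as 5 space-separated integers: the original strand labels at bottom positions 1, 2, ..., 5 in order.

Gen 1 (s2): strand 2 crosses over strand 3. Perm now: [1 3 2 4 5]
Gen 2 (s3): strand 2 crosses over strand 4. Perm now: [1 3 4 2 5]
Gen 3 (s4): strand 2 crosses over strand 5. Perm now: [1 3 4 5 2]
Gen 4 (s3^-1): strand 4 crosses under strand 5. Perm now: [1 3 5 4 2]
Gen 5 (s2^-1): strand 3 crosses under strand 5. Perm now: [1 5 3 4 2]
Gen 6 (s1): strand 1 crosses over strand 5. Perm now: [5 1 3 4 2]
Gen 7 (s1): strand 5 crosses over strand 1. Perm now: [1 5 3 4 2]
Gen 8 (s2): strand 5 crosses over strand 3. Perm now: [1 3 5 4 2]
Gen 9 (s3): strand 5 crosses over strand 4. Perm now: [1 3 4 5 2]

Answer: 1 3 4 5 2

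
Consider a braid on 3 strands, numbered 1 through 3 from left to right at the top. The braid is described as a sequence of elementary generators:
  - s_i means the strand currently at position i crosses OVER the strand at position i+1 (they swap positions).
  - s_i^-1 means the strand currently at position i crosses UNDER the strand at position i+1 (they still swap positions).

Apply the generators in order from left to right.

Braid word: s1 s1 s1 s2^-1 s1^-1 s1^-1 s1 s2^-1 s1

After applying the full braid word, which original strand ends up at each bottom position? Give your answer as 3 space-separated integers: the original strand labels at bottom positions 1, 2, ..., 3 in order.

Gen 1 (s1): strand 1 crosses over strand 2. Perm now: [2 1 3]
Gen 2 (s1): strand 2 crosses over strand 1. Perm now: [1 2 3]
Gen 3 (s1): strand 1 crosses over strand 2. Perm now: [2 1 3]
Gen 4 (s2^-1): strand 1 crosses under strand 3. Perm now: [2 3 1]
Gen 5 (s1^-1): strand 2 crosses under strand 3. Perm now: [3 2 1]
Gen 6 (s1^-1): strand 3 crosses under strand 2. Perm now: [2 3 1]
Gen 7 (s1): strand 2 crosses over strand 3. Perm now: [3 2 1]
Gen 8 (s2^-1): strand 2 crosses under strand 1. Perm now: [3 1 2]
Gen 9 (s1): strand 3 crosses over strand 1. Perm now: [1 3 2]

Answer: 1 3 2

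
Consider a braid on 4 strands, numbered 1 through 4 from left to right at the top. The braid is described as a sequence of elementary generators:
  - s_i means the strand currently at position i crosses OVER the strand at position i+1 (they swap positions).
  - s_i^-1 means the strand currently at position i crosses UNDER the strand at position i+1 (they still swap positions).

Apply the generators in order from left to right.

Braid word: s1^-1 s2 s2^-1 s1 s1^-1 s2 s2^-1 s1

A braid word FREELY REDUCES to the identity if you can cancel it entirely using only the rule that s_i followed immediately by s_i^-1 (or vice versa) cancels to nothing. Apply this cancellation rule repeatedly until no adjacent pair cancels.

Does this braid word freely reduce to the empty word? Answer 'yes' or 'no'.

Gen 1 (s1^-1): push. Stack: [s1^-1]
Gen 2 (s2): push. Stack: [s1^-1 s2]
Gen 3 (s2^-1): cancels prior s2. Stack: [s1^-1]
Gen 4 (s1): cancels prior s1^-1. Stack: []
Gen 5 (s1^-1): push. Stack: [s1^-1]
Gen 6 (s2): push. Stack: [s1^-1 s2]
Gen 7 (s2^-1): cancels prior s2. Stack: [s1^-1]
Gen 8 (s1): cancels prior s1^-1. Stack: []
Reduced word: (empty)

Answer: yes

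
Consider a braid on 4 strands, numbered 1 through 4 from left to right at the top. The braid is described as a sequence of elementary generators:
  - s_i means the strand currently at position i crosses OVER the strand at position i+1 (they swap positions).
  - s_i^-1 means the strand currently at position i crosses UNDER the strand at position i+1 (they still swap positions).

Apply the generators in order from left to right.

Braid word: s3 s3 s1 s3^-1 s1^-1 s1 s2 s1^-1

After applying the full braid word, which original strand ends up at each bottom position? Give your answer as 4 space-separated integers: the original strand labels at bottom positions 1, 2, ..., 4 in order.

Answer: 4 2 1 3

Derivation:
Gen 1 (s3): strand 3 crosses over strand 4. Perm now: [1 2 4 3]
Gen 2 (s3): strand 4 crosses over strand 3. Perm now: [1 2 3 4]
Gen 3 (s1): strand 1 crosses over strand 2. Perm now: [2 1 3 4]
Gen 4 (s3^-1): strand 3 crosses under strand 4. Perm now: [2 1 4 3]
Gen 5 (s1^-1): strand 2 crosses under strand 1. Perm now: [1 2 4 3]
Gen 6 (s1): strand 1 crosses over strand 2. Perm now: [2 1 4 3]
Gen 7 (s2): strand 1 crosses over strand 4. Perm now: [2 4 1 3]
Gen 8 (s1^-1): strand 2 crosses under strand 4. Perm now: [4 2 1 3]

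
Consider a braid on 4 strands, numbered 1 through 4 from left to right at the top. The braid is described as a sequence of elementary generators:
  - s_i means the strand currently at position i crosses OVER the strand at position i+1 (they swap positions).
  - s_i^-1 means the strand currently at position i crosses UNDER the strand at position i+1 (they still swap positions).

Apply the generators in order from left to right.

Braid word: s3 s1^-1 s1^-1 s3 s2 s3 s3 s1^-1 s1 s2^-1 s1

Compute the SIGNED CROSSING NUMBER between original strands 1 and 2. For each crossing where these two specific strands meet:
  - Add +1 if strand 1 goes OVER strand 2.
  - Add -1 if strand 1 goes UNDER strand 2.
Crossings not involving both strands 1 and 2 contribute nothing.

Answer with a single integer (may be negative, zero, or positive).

Gen 1: crossing 3x4. Both 1&2? no. Sum: 0
Gen 2: 1 under 2. Both 1&2? yes. Contrib: -1. Sum: -1
Gen 3: 2 under 1. Both 1&2? yes. Contrib: +1. Sum: 0
Gen 4: crossing 4x3. Both 1&2? no. Sum: 0
Gen 5: crossing 2x3. Both 1&2? no. Sum: 0
Gen 6: crossing 2x4. Both 1&2? no. Sum: 0
Gen 7: crossing 4x2. Both 1&2? no. Sum: 0
Gen 8: crossing 1x3. Both 1&2? no. Sum: 0
Gen 9: crossing 3x1. Both 1&2? no. Sum: 0
Gen 10: crossing 3x2. Both 1&2? no. Sum: 0
Gen 11: 1 over 2. Both 1&2? yes. Contrib: +1. Sum: 1

Answer: 1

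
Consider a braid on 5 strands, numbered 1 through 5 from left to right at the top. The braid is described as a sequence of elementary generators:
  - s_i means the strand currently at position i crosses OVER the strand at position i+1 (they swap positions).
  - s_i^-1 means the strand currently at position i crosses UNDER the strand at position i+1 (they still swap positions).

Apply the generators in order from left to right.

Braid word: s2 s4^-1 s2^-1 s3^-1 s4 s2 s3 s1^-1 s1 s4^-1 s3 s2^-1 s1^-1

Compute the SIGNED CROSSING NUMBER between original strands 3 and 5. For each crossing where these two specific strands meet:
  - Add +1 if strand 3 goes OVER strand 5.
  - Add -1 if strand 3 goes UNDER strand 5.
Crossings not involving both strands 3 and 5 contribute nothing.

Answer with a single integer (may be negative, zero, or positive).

Gen 1: crossing 2x3. Both 3&5? no. Sum: 0
Gen 2: crossing 4x5. Both 3&5? no. Sum: 0
Gen 3: crossing 3x2. Both 3&5? no. Sum: 0
Gen 4: 3 under 5. Both 3&5? yes. Contrib: -1. Sum: -1
Gen 5: crossing 3x4. Both 3&5? no. Sum: -1
Gen 6: crossing 2x5. Both 3&5? no. Sum: -1
Gen 7: crossing 2x4. Both 3&5? no. Sum: -1
Gen 8: crossing 1x5. Both 3&5? no. Sum: -1
Gen 9: crossing 5x1. Both 3&5? no. Sum: -1
Gen 10: crossing 2x3. Both 3&5? no. Sum: -1
Gen 11: crossing 4x3. Both 3&5? no. Sum: -1
Gen 12: 5 under 3. Both 3&5? yes. Contrib: +1. Sum: 0
Gen 13: crossing 1x3. Both 3&5? no. Sum: 0

Answer: 0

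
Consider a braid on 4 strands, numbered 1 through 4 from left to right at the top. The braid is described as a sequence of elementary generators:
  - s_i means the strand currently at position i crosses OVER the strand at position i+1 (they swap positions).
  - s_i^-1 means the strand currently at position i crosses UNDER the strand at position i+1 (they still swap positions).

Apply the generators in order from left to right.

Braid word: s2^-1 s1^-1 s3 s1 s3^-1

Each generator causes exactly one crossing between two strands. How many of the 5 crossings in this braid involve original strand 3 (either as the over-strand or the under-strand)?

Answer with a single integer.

Gen 1: crossing 2x3. Involves strand 3? yes. Count so far: 1
Gen 2: crossing 1x3. Involves strand 3? yes. Count so far: 2
Gen 3: crossing 2x4. Involves strand 3? no. Count so far: 2
Gen 4: crossing 3x1. Involves strand 3? yes. Count so far: 3
Gen 5: crossing 4x2. Involves strand 3? no. Count so far: 3

Answer: 3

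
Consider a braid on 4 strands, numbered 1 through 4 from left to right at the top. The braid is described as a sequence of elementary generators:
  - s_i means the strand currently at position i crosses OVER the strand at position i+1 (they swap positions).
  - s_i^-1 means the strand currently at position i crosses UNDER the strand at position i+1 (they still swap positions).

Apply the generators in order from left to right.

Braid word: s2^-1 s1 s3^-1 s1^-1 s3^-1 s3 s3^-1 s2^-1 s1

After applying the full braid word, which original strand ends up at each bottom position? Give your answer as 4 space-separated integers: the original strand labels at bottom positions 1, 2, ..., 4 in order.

Gen 1 (s2^-1): strand 2 crosses under strand 3. Perm now: [1 3 2 4]
Gen 2 (s1): strand 1 crosses over strand 3. Perm now: [3 1 2 4]
Gen 3 (s3^-1): strand 2 crosses under strand 4. Perm now: [3 1 4 2]
Gen 4 (s1^-1): strand 3 crosses under strand 1. Perm now: [1 3 4 2]
Gen 5 (s3^-1): strand 4 crosses under strand 2. Perm now: [1 3 2 4]
Gen 6 (s3): strand 2 crosses over strand 4. Perm now: [1 3 4 2]
Gen 7 (s3^-1): strand 4 crosses under strand 2. Perm now: [1 3 2 4]
Gen 8 (s2^-1): strand 3 crosses under strand 2. Perm now: [1 2 3 4]
Gen 9 (s1): strand 1 crosses over strand 2. Perm now: [2 1 3 4]

Answer: 2 1 3 4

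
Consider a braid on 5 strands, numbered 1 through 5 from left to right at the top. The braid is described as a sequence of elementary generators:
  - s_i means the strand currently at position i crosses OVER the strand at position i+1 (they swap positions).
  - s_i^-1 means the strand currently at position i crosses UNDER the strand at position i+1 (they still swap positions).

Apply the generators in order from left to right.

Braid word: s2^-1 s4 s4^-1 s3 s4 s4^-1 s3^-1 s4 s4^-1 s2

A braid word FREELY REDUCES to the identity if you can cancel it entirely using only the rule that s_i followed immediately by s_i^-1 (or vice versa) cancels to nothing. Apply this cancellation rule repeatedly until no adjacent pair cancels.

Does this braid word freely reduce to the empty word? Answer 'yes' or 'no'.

Answer: yes

Derivation:
Gen 1 (s2^-1): push. Stack: [s2^-1]
Gen 2 (s4): push. Stack: [s2^-1 s4]
Gen 3 (s4^-1): cancels prior s4. Stack: [s2^-1]
Gen 4 (s3): push. Stack: [s2^-1 s3]
Gen 5 (s4): push. Stack: [s2^-1 s3 s4]
Gen 6 (s4^-1): cancels prior s4. Stack: [s2^-1 s3]
Gen 7 (s3^-1): cancels prior s3. Stack: [s2^-1]
Gen 8 (s4): push. Stack: [s2^-1 s4]
Gen 9 (s4^-1): cancels prior s4. Stack: [s2^-1]
Gen 10 (s2): cancels prior s2^-1. Stack: []
Reduced word: (empty)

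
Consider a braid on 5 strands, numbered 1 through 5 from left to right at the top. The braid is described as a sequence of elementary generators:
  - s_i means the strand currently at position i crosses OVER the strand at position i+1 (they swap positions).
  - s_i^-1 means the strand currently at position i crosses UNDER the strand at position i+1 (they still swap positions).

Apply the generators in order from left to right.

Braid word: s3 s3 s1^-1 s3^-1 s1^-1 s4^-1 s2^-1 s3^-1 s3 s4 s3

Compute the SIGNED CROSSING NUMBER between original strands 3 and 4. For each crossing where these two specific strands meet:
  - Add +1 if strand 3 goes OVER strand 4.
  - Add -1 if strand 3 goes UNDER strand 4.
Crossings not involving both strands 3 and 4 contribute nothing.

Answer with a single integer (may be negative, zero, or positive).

Answer: -1

Derivation:
Gen 1: 3 over 4. Both 3&4? yes. Contrib: +1. Sum: 1
Gen 2: 4 over 3. Both 3&4? yes. Contrib: -1. Sum: 0
Gen 3: crossing 1x2. Both 3&4? no. Sum: 0
Gen 4: 3 under 4. Both 3&4? yes. Contrib: -1. Sum: -1
Gen 5: crossing 2x1. Both 3&4? no. Sum: -1
Gen 6: crossing 3x5. Both 3&4? no. Sum: -1
Gen 7: crossing 2x4. Both 3&4? no. Sum: -1
Gen 8: crossing 2x5. Both 3&4? no. Sum: -1
Gen 9: crossing 5x2. Both 3&4? no. Sum: -1
Gen 10: crossing 5x3. Both 3&4? no. Sum: -1
Gen 11: crossing 2x3. Both 3&4? no. Sum: -1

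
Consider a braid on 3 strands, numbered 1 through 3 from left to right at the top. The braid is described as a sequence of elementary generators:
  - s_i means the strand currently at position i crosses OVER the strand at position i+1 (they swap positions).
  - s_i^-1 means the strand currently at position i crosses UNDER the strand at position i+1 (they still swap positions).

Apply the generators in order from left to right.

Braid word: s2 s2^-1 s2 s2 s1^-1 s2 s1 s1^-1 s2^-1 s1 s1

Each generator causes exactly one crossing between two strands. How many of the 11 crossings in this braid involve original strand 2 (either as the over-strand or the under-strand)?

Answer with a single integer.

Answer: 9

Derivation:
Gen 1: crossing 2x3. Involves strand 2? yes. Count so far: 1
Gen 2: crossing 3x2. Involves strand 2? yes. Count so far: 2
Gen 3: crossing 2x3. Involves strand 2? yes. Count so far: 3
Gen 4: crossing 3x2. Involves strand 2? yes. Count so far: 4
Gen 5: crossing 1x2. Involves strand 2? yes. Count so far: 5
Gen 6: crossing 1x3. Involves strand 2? no. Count so far: 5
Gen 7: crossing 2x3. Involves strand 2? yes. Count so far: 6
Gen 8: crossing 3x2. Involves strand 2? yes. Count so far: 7
Gen 9: crossing 3x1. Involves strand 2? no. Count so far: 7
Gen 10: crossing 2x1. Involves strand 2? yes. Count so far: 8
Gen 11: crossing 1x2. Involves strand 2? yes. Count so far: 9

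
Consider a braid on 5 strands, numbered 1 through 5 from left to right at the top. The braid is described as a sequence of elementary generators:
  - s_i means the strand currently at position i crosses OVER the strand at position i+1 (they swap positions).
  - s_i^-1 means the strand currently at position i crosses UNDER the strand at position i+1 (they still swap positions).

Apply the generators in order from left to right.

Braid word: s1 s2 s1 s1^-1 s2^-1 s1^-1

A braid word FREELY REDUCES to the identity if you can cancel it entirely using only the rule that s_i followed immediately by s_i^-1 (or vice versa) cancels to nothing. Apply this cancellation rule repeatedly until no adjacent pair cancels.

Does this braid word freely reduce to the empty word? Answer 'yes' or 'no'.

Answer: yes

Derivation:
Gen 1 (s1): push. Stack: [s1]
Gen 2 (s2): push. Stack: [s1 s2]
Gen 3 (s1): push. Stack: [s1 s2 s1]
Gen 4 (s1^-1): cancels prior s1. Stack: [s1 s2]
Gen 5 (s2^-1): cancels prior s2. Stack: [s1]
Gen 6 (s1^-1): cancels prior s1. Stack: []
Reduced word: (empty)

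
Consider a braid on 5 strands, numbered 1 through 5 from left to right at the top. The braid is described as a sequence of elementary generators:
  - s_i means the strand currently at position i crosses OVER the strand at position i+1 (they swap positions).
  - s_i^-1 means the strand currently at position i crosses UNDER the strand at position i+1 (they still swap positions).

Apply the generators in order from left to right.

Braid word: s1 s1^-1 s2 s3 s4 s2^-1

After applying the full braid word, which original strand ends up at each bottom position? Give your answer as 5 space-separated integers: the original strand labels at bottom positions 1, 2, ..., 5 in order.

Answer: 1 4 3 5 2

Derivation:
Gen 1 (s1): strand 1 crosses over strand 2. Perm now: [2 1 3 4 5]
Gen 2 (s1^-1): strand 2 crosses under strand 1. Perm now: [1 2 3 4 5]
Gen 3 (s2): strand 2 crosses over strand 3. Perm now: [1 3 2 4 5]
Gen 4 (s3): strand 2 crosses over strand 4. Perm now: [1 3 4 2 5]
Gen 5 (s4): strand 2 crosses over strand 5. Perm now: [1 3 4 5 2]
Gen 6 (s2^-1): strand 3 crosses under strand 4. Perm now: [1 4 3 5 2]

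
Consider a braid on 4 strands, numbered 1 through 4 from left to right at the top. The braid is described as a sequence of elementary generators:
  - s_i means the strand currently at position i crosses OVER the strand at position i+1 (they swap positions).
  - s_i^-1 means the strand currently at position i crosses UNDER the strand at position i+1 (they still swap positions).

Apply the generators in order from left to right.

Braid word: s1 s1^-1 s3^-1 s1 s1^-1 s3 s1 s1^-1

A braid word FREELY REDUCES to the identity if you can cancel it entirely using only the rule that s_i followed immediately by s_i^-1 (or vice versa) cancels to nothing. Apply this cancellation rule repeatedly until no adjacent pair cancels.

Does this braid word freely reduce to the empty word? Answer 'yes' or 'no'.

Answer: yes

Derivation:
Gen 1 (s1): push. Stack: [s1]
Gen 2 (s1^-1): cancels prior s1. Stack: []
Gen 3 (s3^-1): push. Stack: [s3^-1]
Gen 4 (s1): push. Stack: [s3^-1 s1]
Gen 5 (s1^-1): cancels prior s1. Stack: [s3^-1]
Gen 6 (s3): cancels prior s3^-1. Stack: []
Gen 7 (s1): push. Stack: [s1]
Gen 8 (s1^-1): cancels prior s1. Stack: []
Reduced word: (empty)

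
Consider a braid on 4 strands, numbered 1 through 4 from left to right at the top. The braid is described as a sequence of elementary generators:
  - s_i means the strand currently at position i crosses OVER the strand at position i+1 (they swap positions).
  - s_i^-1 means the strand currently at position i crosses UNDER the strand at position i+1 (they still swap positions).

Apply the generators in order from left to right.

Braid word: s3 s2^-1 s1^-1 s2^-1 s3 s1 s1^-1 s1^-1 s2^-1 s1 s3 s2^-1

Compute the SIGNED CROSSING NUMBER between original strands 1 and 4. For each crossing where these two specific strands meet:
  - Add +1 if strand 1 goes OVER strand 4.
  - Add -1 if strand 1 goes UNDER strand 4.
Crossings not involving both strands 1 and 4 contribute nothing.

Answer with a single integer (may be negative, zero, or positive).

Gen 1: crossing 3x4. Both 1&4? no. Sum: 0
Gen 2: crossing 2x4. Both 1&4? no. Sum: 0
Gen 3: 1 under 4. Both 1&4? yes. Contrib: -1. Sum: -1
Gen 4: crossing 1x2. Both 1&4? no. Sum: -1
Gen 5: crossing 1x3. Both 1&4? no. Sum: -1
Gen 6: crossing 4x2. Both 1&4? no. Sum: -1
Gen 7: crossing 2x4. Both 1&4? no. Sum: -1
Gen 8: crossing 4x2. Both 1&4? no. Sum: -1
Gen 9: crossing 4x3. Both 1&4? no. Sum: -1
Gen 10: crossing 2x3. Both 1&4? no. Sum: -1
Gen 11: 4 over 1. Both 1&4? yes. Contrib: -1. Sum: -2
Gen 12: crossing 2x1. Both 1&4? no. Sum: -2

Answer: -2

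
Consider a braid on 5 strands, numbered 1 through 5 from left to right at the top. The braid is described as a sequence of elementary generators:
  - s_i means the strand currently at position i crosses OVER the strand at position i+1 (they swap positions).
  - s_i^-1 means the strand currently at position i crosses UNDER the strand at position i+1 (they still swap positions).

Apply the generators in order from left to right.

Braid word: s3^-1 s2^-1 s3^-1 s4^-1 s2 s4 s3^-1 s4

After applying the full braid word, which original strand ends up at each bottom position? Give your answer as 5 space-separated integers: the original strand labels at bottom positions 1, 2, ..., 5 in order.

Answer: 1 3 2 5 4

Derivation:
Gen 1 (s3^-1): strand 3 crosses under strand 4. Perm now: [1 2 4 3 5]
Gen 2 (s2^-1): strand 2 crosses under strand 4. Perm now: [1 4 2 3 5]
Gen 3 (s3^-1): strand 2 crosses under strand 3. Perm now: [1 4 3 2 5]
Gen 4 (s4^-1): strand 2 crosses under strand 5. Perm now: [1 4 3 5 2]
Gen 5 (s2): strand 4 crosses over strand 3. Perm now: [1 3 4 5 2]
Gen 6 (s4): strand 5 crosses over strand 2. Perm now: [1 3 4 2 5]
Gen 7 (s3^-1): strand 4 crosses under strand 2. Perm now: [1 3 2 4 5]
Gen 8 (s4): strand 4 crosses over strand 5. Perm now: [1 3 2 5 4]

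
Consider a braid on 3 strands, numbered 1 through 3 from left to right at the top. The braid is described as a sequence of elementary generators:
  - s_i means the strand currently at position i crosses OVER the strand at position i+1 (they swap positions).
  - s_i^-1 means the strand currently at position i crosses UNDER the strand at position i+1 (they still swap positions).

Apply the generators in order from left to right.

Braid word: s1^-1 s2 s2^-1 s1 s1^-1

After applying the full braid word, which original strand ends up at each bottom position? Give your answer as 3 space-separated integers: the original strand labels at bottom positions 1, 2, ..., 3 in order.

Answer: 2 1 3

Derivation:
Gen 1 (s1^-1): strand 1 crosses under strand 2. Perm now: [2 1 3]
Gen 2 (s2): strand 1 crosses over strand 3. Perm now: [2 3 1]
Gen 3 (s2^-1): strand 3 crosses under strand 1. Perm now: [2 1 3]
Gen 4 (s1): strand 2 crosses over strand 1. Perm now: [1 2 3]
Gen 5 (s1^-1): strand 1 crosses under strand 2. Perm now: [2 1 3]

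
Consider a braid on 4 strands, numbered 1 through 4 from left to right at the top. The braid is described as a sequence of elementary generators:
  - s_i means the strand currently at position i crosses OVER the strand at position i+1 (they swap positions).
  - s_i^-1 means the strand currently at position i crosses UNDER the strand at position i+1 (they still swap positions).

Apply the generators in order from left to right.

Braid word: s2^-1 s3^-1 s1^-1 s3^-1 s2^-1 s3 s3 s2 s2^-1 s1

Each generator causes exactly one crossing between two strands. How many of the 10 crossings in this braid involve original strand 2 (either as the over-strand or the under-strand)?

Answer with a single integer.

Answer: 7

Derivation:
Gen 1: crossing 2x3. Involves strand 2? yes. Count so far: 1
Gen 2: crossing 2x4. Involves strand 2? yes. Count so far: 2
Gen 3: crossing 1x3. Involves strand 2? no. Count so far: 2
Gen 4: crossing 4x2. Involves strand 2? yes. Count so far: 3
Gen 5: crossing 1x2. Involves strand 2? yes. Count so far: 4
Gen 6: crossing 1x4. Involves strand 2? no. Count so far: 4
Gen 7: crossing 4x1. Involves strand 2? no. Count so far: 4
Gen 8: crossing 2x1. Involves strand 2? yes. Count so far: 5
Gen 9: crossing 1x2. Involves strand 2? yes. Count so far: 6
Gen 10: crossing 3x2. Involves strand 2? yes. Count so far: 7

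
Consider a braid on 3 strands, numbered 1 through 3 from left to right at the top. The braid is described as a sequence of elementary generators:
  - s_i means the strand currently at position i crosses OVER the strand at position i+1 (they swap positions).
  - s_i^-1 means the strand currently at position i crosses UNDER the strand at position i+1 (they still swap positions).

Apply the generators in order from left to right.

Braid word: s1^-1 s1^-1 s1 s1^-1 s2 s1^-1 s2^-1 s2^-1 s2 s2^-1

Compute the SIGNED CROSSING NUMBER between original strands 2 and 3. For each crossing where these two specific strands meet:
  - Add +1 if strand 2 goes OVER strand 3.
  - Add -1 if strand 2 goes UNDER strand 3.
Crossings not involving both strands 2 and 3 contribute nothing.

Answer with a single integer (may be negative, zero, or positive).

Answer: 1

Derivation:
Gen 1: crossing 1x2. Both 2&3? no. Sum: 0
Gen 2: crossing 2x1. Both 2&3? no. Sum: 0
Gen 3: crossing 1x2. Both 2&3? no. Sum: 0
Gen 4: crossing 2x1. Both 2&3? no. Sum: 0
Gen 5: 2 over 3. Both 2&3? yes. Contrib: +1. Sum: 1
Gen 6: crossing 1x3. Both 2&3? no. Sum: 1
Gen 7: crossing 1x2. Both 2&3? no. Sum: 1
Gen 8: crossing 2x1. Both 2&3? no. Sum: 1
Gen 9: crossing 1x2. Both 2&3? no. Sum: 1
Gen 10: crossing 2x1. Both 2&3? no. Sum: 1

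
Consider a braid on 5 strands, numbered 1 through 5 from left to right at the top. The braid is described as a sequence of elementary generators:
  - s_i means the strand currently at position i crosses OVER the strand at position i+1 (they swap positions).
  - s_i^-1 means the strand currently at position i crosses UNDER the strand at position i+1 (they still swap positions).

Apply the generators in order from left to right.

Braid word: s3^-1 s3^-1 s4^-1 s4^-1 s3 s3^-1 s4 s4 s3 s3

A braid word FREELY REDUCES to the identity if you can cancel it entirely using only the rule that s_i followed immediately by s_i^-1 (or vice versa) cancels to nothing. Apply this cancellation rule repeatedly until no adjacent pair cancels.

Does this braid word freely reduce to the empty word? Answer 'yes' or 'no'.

Answer: yes

Derivation:
Gen 1 (s3^-1): push. Stack: [s3^-1]
Gen 2 (s3^-1): push. Stack: [s3^-1 s3^-1]
Gen 3 (s4^-1): push. Stack: [s3^-1 s3^-1 s4^-1]
Gen 4 (s4^-1): push. Stack: [s3^-1 s3^-1 s4^-1 s4^-1]
Gen 5 (s3): push. Stack: [s3^-1 s3^-1 s4^-1 s4^-1 s3]
Gen 6 (s3^-1): cancels prior s3. Stack: [s3^-1 s3^-1 s4^-1 s4^-1]
Gen 7 (s4): cancels prior s4^-1. Stack: [s3^-1 s3^-1 s4^-1]
Gen 8 (s4): cancels prior s4^-1. Stack: [s3^-1 s3^-1]
Gen 9 (s3): cancels prior s3^-1. Stack: [s3^-1]
Gen 10 (s3): cancels prior s3^-1. Stack: []
Reduced word: (empty)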